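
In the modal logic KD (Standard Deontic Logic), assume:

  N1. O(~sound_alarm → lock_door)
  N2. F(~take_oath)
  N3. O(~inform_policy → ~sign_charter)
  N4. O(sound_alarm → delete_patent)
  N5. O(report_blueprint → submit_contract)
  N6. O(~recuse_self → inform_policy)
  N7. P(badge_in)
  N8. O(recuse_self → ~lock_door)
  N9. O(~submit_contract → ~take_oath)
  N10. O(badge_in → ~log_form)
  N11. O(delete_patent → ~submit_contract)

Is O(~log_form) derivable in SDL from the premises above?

No

Premise 10 is O(badge_in → ~log_form), but O(badge_in) is not derivable from the premises (the permission P(badge_in) asserts only ~O(~badge_in), not O(badge_in)), so it does not yield O(~log_form).
No other premise forces O(~log_form). An ideal world satisfying every premise can still have ~log_form false, so O(~log_form) is not derivable.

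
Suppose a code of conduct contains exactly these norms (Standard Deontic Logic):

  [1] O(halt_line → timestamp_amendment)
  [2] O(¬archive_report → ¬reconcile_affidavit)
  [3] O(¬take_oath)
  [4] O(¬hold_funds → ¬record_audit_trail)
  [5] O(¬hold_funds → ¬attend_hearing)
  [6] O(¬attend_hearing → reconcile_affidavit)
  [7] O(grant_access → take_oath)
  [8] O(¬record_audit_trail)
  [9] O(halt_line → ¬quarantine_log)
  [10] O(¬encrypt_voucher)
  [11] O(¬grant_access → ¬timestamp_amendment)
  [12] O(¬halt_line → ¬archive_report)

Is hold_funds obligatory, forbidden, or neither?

Premise 3 states O(¬take_oath) outright.
Premise 7, O(grant_access → take_oath), contraposes to O(¬take_oath → ¬grant_access); with O(¬take_oath) we get O(¬grant_access).
From O(¬grant_access) and premise 11, O(¬grant_access → ¬timestamp_amendment), we obtain O(¬timestamp_amendment).
Premise 1, O(halt_line → timestamp_amendment), contraposes to O(¬timestamp_amendment → ¬halt_line); with O(¬timestamp_amendment) we get O(¬halt_line).
With premise 12, O(¬halt_line → ¬archive_report), the K-axiom yields O(¬archive_report).
With premise 2, O(¬archive_report → ¬reconcile_affidavit), the K-axiom yields O(¬reconcile_affidavit).
Premise 6 is O(¬attend_hearing → reconcile_affidavit); contrapositively O(¬reconcile_affidavit → attend_hearing). Since O(¬reconcile_affidavit) holds, K gives O(attend_hearing).
The contrapositive of premise 5 (O(¬hold_funds → ¬attend_hearing)) is O(attend_hearing → hold_funds), and O(attend_hearing) is already established, so O(hold_funds).
Premises 4, 8, 9, 10 do not contribute to this derivation.
Hence hold_funds is obligatory.

Obligatory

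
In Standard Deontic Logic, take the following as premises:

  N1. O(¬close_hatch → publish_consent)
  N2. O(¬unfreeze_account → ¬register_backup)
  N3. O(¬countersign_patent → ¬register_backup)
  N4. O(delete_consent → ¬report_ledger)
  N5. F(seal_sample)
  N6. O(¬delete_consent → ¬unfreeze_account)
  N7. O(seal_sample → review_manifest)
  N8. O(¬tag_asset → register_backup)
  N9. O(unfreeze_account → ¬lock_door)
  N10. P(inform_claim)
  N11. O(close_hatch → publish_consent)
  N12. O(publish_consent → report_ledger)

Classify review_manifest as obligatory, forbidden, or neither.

Neither

Premise 7 is O(seal_sample → review_manifest), but O(seal_sample) is not derivable from the premises, so it does not yield O(review_manifest).
No premise or chain of K-axiom applications forces O(review_manifest), and none forces O(¬review_manifest). So review_manifest is neither obligatory nor forbidden under these norms.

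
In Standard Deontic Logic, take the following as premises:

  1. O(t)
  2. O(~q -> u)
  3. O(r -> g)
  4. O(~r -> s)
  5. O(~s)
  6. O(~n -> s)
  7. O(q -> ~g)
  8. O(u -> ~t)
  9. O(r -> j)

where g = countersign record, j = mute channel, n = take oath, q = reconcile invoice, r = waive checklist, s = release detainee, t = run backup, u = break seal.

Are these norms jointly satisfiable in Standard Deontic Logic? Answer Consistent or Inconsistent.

Inconsistent

Premise 1 states O(t) outright.
Premise 8, O(u -> ~t), contraposes to O(t -> ~u); with O(t) we get O(~u).
Premise 2, O(~q -> u), contraposes to O(~u -> q); with O(~u) we get O(q).
From O(q) and premise 7, O(q -> ~g), we obtain O(~g).
Premise 3, O(r -> g), contraposes to O(~g -> ~r); with O(~g) we get O(~r).
From O(~r) and premise 4, O(~r -> s), we obtain O(s).
Yet premise 5 states O(~s).
We now have both O(s) and O(~s) — s is simultaneously obligatory and forbidden, violating the D-axiom.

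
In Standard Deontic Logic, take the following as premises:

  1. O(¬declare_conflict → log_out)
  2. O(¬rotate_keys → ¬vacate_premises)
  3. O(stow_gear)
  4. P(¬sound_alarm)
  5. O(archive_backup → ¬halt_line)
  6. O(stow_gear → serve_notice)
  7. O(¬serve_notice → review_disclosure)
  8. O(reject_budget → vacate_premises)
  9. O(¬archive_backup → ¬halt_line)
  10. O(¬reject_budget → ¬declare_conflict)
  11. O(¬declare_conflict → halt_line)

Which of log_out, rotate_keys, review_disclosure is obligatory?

rotate_keys

Premises 9 and 5 are O(¬archive_backup → ¬halt_line) and O(archive_backup → ¬halt_line); every ideal world satisfies ¬archive_backup or archive_backup, so in either case ¬halt_line holds — hence O(¬halt_line).
The contrapositive of premise 11 (O(¬declare_conflict → halt_line)) is O(¬halt_line → declare_conflict), and O(¬halt_line) is already established, so O(declare_conflict).
The contrapositive of premise 10 (O(¬reject_budget → ¬declare_conflict)) is O(declare_conflict → reject_budget), and O(declare_conflict) is already established, so O(reject_budget).
Applying K to premise 8 (O(reject_budget → vacate_premises)) and O(reject_budget) yields O(vacate_premises).
The contrapositive of premise 2 (O(¬rotate_keys → ¬vacate_premises)) is O(vacate_premises → rotate_keys), and O(vacate_premises) is already established, so O(rotate_keys).
So O(rotate_keys) holds — rotate_keys is obligatory. None of the other listed options is made obligatory by any chain of premises.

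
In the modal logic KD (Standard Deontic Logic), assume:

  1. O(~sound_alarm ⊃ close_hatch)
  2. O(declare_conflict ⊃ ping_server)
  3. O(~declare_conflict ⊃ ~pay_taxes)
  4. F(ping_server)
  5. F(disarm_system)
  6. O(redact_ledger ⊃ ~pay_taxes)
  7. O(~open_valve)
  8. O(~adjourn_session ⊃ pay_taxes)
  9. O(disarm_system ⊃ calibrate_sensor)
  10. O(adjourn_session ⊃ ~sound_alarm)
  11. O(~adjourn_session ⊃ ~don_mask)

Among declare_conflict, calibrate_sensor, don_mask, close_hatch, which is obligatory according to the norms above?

F(ping_server) at premise 4 means O(~ping_server).
Premise 2, O(declare_conflict ⊃ ping_server), contraposes to O(~ping_server ⊃ ~declare_conflict); with O(~ping_server) we get O(~declare_conflict).
Premise 3 is O(~declare_conflict ⊃ ~pay_taxes); since O(~declare_conflict), deontic closure gives O(~pay_taxes).
The contrapositive of premise 8 (O(~adjourn_session ⊃ pay_taxes)) is O(~pay_taxes ⊃ adjourn_session), and O(~pay_taxes) is already established, so O(adjourn_session).
With premise 10, O(adjourn_session ⊃ ~sound_alarm), the K-axiom yields O(~sound_alarm).
From O(~sound_alarm) and premise 1, O(~sound_alarm ⊃ close_hatch), we obtain O(close_hatch).
So O(close_hatch) holds — close_hatch is obligatory. None of the other listed options is made obligatory by any chain of premises.

close_hatch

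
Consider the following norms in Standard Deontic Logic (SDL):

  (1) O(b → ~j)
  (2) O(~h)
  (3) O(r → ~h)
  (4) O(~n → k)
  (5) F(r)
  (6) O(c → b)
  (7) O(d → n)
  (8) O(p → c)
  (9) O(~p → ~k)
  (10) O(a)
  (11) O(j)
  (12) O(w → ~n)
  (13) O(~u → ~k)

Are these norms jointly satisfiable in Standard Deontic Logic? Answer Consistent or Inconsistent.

Consistent

Premise 3 is O(r → ~h); even if O(~h) held, inferring O(r) would be affirming the consequent — invalid.
So O(r) is not derivable, and the apparent clash with O(~r) does not arise.
A world satisfying every obligation exists (e.g. a=true, b=false, c=false, d=false, h=false, j=true, k=false, n=true, p=false, r=false, u=false, w=false); no atom is both obligatory and forbidden, so the set is consistent.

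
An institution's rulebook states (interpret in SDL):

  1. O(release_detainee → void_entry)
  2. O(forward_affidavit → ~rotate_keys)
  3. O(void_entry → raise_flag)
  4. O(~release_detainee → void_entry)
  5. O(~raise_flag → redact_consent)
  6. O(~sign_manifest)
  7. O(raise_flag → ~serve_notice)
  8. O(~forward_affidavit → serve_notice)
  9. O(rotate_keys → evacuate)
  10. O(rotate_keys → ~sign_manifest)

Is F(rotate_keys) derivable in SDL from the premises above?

Premises 1 and 4 cover both cases: O(release_detainee → void_entry) and O(~release_detainee → void_entry). Since release_detainee ∨ ~release_detainee is a tautology, O(void_entry) follows.
With premise 3, O(void_entry → raise_flag), the K-axiom yields O(raise_flag).
With premise 7, O(raise_flag → ~serve_notice), the K-axiom yields O(~serve_notice).
The contrapositive of premise 8 (O(~forward_affidavit → serve_notice)) is O(~serve_notice → forward_affidavit), and O(~serve_notice) is already established, so O(forward_affidavit).
Applying K to premise 2 (O(forward_affidavit → ~rotate_keys)) and O(forward_affidavit) yields O(~rotate_keys).
Premises 5, 6, 9, 10 do not contribute to this derivation.
So O(~rotate_keys) holds, i.e. F(rotate_keys). The claim follows.

Yes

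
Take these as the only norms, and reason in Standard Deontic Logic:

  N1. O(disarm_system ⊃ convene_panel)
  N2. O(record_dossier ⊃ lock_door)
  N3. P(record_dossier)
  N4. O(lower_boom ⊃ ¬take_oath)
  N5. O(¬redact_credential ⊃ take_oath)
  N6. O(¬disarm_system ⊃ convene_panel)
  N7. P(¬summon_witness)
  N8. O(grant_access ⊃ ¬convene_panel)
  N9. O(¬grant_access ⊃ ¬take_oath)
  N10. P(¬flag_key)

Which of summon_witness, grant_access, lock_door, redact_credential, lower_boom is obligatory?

Premises 6 and 1 cover both cases: O(¬disarm_system ⊃ convene_panel) and O(disarm_system ⊃ convene_panel). Since ¬disarm_system ∨ disarm_system is a tautology, O(convene_panel) follows.
Premise 8 is O(grant_access ⊃ ¬convene_panel); contrapositively O(convene_panel ⊃ ¬grant_access). Since O(convene_panel) holds, K gives O(¬grant_access).
From O(¬grant_access) and premise 9, O(¬grant_access ⊃ ¬take_oath), we obtain O(¬take_oath).
The contrapositive of premise 5 (O(¬redact_credential ⊃ take_oath)) is O(¬take_oath ⊃ redact_credential), and O(¬take_oath) is already established, so O(redact_credential).
So O(redact_credential) holds — redact_credential is obligatory. None of the other listed options is made obligatory by any chain of premises.

redact_credential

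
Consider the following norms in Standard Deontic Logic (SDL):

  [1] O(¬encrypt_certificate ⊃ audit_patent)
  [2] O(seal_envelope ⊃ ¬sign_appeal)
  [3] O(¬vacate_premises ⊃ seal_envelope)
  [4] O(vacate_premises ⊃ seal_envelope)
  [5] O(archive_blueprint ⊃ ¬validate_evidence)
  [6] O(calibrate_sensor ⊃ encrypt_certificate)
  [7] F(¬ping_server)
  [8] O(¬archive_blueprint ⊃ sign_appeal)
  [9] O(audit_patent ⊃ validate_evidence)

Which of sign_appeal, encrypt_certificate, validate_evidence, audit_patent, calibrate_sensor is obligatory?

Premises 4 and 3 are O(vacate_premises ⊃ seal_envelope) and O(¬vacate_premises ⊃ seal_envelope); every ideal world satisfies vacate_premises or ¬vacate_premises, so in either case seal_envelope holds — hence O(seal_envelope).
Applying K to premise 2 (O(seal_envelope ⊃ ¬sign_appeal)) and O(seal_envelope) yields O(¬sign_appeal).
Premise 8 is O(¬archive_blueprint ⊃ sign_appeal); contrapositively O(¬sign_appeal ⊃ archive_blueprint). Since O(¬sign_appeal) holds, K gives O(archive_blueprint).
From O(archive_blueprint) and premise 5, O(archive_blueprint ⊃ ¬validate_evidence), we obtain O(¬validate_evidence).
The contrapositive of premise 9 (O(audit_patent ⊃ validate_evidence)) is O(¬validate_evidence ⊃ ¬audit_patent), and O(¬validate_evidence) is already established, so O(¬audit_patent).
Premise 1, O(¬encrypt_certificate ⊃ audit_patent), contraposes to O(¬audit_patent ⊃ encrypt_certificate); with O(¬audit_patent) we get O(encrypt_certificate).
So O(encrypt_certificate) holds — encrypt_certificate is obligatory. None of the other listed options is made obligatory by any chain of premises.

encrypt_certificate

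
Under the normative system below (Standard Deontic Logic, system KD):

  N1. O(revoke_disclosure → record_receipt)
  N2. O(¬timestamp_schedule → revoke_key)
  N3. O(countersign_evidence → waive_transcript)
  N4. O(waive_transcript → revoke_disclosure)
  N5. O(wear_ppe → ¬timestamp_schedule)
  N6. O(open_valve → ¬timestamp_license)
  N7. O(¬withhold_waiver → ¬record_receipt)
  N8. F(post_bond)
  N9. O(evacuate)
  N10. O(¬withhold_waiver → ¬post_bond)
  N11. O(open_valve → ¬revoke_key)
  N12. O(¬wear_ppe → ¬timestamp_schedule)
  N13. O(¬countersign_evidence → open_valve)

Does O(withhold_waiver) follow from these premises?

Yes

Premises 5 and 12 cover both cases: O(wear_ppe → ¬timestamp_schedule) and O(¬wear_ppe → ¬timestamp_schedule). Since wear_ppe ∨ ¬wear_ppe is a tautology, O(¬timestamp_schedule) follows.
Premise 2 is O(¬timestamp_schedule → revoke_key); since O(¬timestamp_schedule), deontic closure gives O(revoke_key).
Premise 11, O(open_valve → ¬revoke_key), contraposes to O(revoke_key → ¬open_valve); with O(revoke_key) we get O(¬open_valve).
Premise 13 is O(¬countersign_evidence → open_valve); contrapositively O(¬open_valve → countersign_evidence). Since O(¬open_valve) holds, K gives O(countersign_evidence).
From O(countersign_evidence) and premise 3, O(countersign_evidence → waive_transcript), we obtain O(waive_transcript).
Applying K to premise 4 (O(waive_transcript → revoke_disclosure)) and O(waive_transcript) yields O(revoke_disclosure).
From O(revoke_disclosure) and premise 1, O(revoke_disclosure → record_receipt), we obtain O(record_receipt).
Premise 7 is O(¬withhold_waiver → ¬record_receipt); contrapositively O(record_receipt → withhold_waiver). Since O(record_receipt) holds, K gives O(withhold_waiver).
Premises 6, 8, 9, 10 do not contribute to this derivation.
So O(withhold_waiver) follows.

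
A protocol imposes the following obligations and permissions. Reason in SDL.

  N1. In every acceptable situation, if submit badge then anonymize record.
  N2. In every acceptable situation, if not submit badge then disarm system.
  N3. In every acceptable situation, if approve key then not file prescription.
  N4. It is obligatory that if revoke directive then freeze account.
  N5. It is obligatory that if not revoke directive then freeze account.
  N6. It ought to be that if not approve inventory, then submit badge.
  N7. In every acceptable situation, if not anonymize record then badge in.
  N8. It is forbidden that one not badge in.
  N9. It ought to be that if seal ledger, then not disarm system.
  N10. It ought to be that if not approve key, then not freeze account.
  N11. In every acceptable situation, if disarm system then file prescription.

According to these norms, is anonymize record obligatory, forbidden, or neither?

Premises 5 and 4 are O(¬revoke_directive → freeze_account) and O(revoke_directive → freeze_account); every ideal world satisfies ¬revoke_directive or revoke_directive, so in either case freeze_account holds — hence O(freeze_account).
Premise 10 is O(¬approve_key → ¬freeze_account); contrapositively O(freeze_account → approve_key). Since O(freeze_account) holds, K gives O(approve_key).
Applying K to premise 3 (O(approve_key → ¬file_prescription)) and O(approve_key) yields O(¬file_prescription).
Premise 11, O(disarm_system → file_prescription), contraposes to O(¬file_prescription → ¬disarm_system); with O(¬file_prescription) we get O(¬disarm_system).
Premise 2 is O(¬submit_badge → disarm_system); contrapositively O(¬disarm_system → submit_badge). Since O(¬disarm_system) holds, K gives O(submit_badge).
From O(submit_badge) and premise 1, O(submit_badge → anonymize_record), we obtain O(anonymize_record).
Premises 6, 7, 8, 9 do not contribute to this derivation.
Hence anonymize_record is obligatory.

Obligatory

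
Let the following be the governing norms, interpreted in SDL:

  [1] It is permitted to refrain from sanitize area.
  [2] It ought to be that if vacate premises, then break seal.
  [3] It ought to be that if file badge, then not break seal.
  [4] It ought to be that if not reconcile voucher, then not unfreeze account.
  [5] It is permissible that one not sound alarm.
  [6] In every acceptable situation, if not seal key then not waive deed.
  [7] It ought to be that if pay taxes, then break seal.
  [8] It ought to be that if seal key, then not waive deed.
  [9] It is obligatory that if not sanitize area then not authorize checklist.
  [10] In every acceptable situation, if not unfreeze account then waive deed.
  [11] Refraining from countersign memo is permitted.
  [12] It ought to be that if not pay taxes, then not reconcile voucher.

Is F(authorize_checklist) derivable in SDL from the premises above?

No

Premise 9 is O(¬sanitize_area → ¬authorize_checklist), but O(¬sanitize_area) is not derivable from the premises (the permission P(¬sanitize_area) asserts only ¬O(sanitize_area), not O(¬sanitize_area)), so it does not yield O(¬authorize_checklist).
No other premise forces O(¬authorize_checklist). An ideal world satisfying every premise can still have authorize_checklist true, so F(authorize_checklist) is not derivable.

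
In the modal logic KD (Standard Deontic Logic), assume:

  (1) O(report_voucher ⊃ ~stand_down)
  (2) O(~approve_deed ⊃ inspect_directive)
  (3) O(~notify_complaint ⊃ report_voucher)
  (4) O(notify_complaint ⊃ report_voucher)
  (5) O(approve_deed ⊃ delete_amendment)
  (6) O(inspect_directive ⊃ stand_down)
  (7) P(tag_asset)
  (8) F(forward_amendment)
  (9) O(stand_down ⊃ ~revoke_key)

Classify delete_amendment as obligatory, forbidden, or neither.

Obligatory

By case analysis on ~notify_complaint: premise 3 gives O(~notify_complaint ⊃ report_voucher) and premise 4 gives O(notify_complaint ⊃ report_voucher), so O(report_voucher) either way.
Premise 1 is O(report_voucher ⊃ ~stand_down); since O(report_voucher), deontic closure gives O(~stand_down).
Premise 6 is O(inspect_directive ⊃ stand_down); contrapositively O(~stand_down ⊃ ~inspect_directive). Since O(~stand_down) holds, K gives O(~inspect_directive).
Premise 2 is O(~approve_deed ⊃ inspect_directive); contrapositively O(~inspect_directive ⊃ approve_deed). Since O(~inspect_directive) holds, K gives O(approve_deed).
Applying K to premise 5 (O(approve_deed ⊃ delete_amendment)) and O(approve_deed) yields O(delete_amendment).
Premises 7, 8, 9 do not contribute to this derivation.
Hence delete_amendment is obligatory.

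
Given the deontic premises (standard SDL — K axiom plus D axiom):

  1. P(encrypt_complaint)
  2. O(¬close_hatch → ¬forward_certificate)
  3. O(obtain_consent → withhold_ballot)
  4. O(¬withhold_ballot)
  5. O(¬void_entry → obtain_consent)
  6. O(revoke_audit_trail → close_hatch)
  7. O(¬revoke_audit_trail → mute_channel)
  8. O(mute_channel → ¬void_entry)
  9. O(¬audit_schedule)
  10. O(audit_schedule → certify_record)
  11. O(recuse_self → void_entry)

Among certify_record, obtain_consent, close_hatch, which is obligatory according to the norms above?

Premise 4 states O(¬withhold_ballot) outright.
The contrapositive of premise 3 (O(obtain_consent → withhold_ballot)) is O(¬withhold_ballot → ¬obtain_consent), and O(¬withhold_ballot) is already established, so O(¬obtain_consent).
The contrapositive of premise 5 (O(¬void_entry → obtain_consent)) is O(¬obtain_consent → void_entry), and O(¬obtain_consent) is already established, so O(void_entry).
Premise 8, O(mute_channel → ¬void_entry), contraposes to O(void_entry → ¬mute_channel); with O(void_entry) we get O(¬mute_channel).
Premise 7 is O(¬revoke_audit_trail → mute_channel); contrapositively O(¬mute_channel → revoke_audit_trail). Since O(¬mute_channel) holds, K gives O(revoke_audit_trail).
With premise 6, O(revoke_audit_trail → close_hatch), the K-axiom yields O(close_hatch).
So O(close_hatch) holds — close_hatch is obligatory. None of the other listed options is made obligatory by any chain of premises.

close_hatch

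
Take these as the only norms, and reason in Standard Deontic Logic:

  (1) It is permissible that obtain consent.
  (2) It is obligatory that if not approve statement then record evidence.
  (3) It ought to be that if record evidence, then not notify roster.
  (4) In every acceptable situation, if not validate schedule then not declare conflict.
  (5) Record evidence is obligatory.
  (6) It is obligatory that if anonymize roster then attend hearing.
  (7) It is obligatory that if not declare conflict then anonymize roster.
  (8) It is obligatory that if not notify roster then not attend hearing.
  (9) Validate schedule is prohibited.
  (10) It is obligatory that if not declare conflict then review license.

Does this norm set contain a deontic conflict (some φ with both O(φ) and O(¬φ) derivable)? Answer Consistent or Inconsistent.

Inconsistent

Premise 5 gives O(record_evidence).
From O(record_evidence) and premise 3, O(record_evidence → ¬notify_roster), we obtain O(¬notify_roster).
With premise 8, O(¬notify_roster → ¬attend_hearing), the K-axiom yields O(¬attend_hearing).
The contrapositive of premise 6 (O(anonymize_roster → attend_hearing)) is O(¬attend_hearing → ¬anonymize_roster), and O(¬attend_hearing) is already established, so O(¬anonymize_roster).
The contrapositive of premise 7 (O(¬declare_conflict → anonymize_roster)) is O(¬anonymize_roster → declare_conflict), and O(¬anonymize_roster) is already established, so O(declare_conflict).
The contrapositive of premise 4 (O(¬validate_schedule → ¬declare_conflict)) is O(declare_conflict → validate_schedule), and O(declare_conflict) is already established, so O(validate_schedule).
However, F(validate_schedule) at premise 9 amounts to O(¬validate_schedule).
We now have both O(validate_schedule) and O(¬validate_schedule) — validate_schedule is simultaneously obligatory and forbidden, violating the D-axiom.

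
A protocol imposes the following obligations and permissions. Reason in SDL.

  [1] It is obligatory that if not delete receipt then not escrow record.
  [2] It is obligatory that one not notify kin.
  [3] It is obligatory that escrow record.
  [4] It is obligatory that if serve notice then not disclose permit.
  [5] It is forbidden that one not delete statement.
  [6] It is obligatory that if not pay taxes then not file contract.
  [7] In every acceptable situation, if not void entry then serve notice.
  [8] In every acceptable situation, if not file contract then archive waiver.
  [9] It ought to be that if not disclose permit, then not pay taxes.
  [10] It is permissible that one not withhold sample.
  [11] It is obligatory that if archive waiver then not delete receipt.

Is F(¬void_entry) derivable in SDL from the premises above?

Yes

Premise 3 gives O(escrow_record).
The contrapositive of premise 1 (O(¬delete_receipt → ¬escrow_record)) is O(escrow_record → delete_receipt), and O(escrow_record) is already established, so O(delete_receipt).
The contrapositive of premise 11 (O(archive_waiver → ¬delete_receipt)) is O(delete_receipt → ¬archive_waiver), and O(delete_receipt) is already established, so O(¬archive_waiver).
Premise 8, O(¬file_contract → archive_waiver), contraposes to O(¬archive_waiver → file_contract); with O(¬archive_waiver) we get O(file_contract).
Premise 6 is O(¬pay_taxes → ¬file_contract); contrapositively O(file_contract → pay_taxes). Since O(file_contract) holds, K gives O(pay_taxes).
Premise 9, O(¬disclose_permit → ¬pay_taxes), contraposes to O(pay_taxes → disclose_permit); with O(pay_taxes) we get O(disclose_permit).
Premise 4, O(serve_notice → ¬disclose_permit), contraposes to O(disclose_permit → ¬serve_notice); with O(disclose_permit) we get O(¬serve_notice).
Premise 7 is O(¬void_entry → serve_notice); contrapositively O(¬serve_notice → void_entry). Since O(¬serve_notice) holds, K gives O(void_entry).
Premises 2, 5, 10 do not contribute to this derivation.
So O(void_entry) holds, i.e. F(¬void_entry). The claim follows.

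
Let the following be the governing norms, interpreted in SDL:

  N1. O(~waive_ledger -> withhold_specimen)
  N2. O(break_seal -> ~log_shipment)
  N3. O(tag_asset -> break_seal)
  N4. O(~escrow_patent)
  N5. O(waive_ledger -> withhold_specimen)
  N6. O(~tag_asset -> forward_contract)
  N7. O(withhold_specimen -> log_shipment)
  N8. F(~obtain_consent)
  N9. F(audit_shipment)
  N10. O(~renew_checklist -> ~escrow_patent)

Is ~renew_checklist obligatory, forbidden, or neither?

Premise 10 is O(~renew_checklist -> ~escrow_patent); even if O(~escrow_patent) held, inferring O(~renew_checklist) would be affirming the consequent — invalid.
No premise or chain of K-axiom applications forces O(~renew_checklist), and none forces O(renew_checklist). So ~renew_checklist is neither obligatory nor forbidden under these norms.

Neither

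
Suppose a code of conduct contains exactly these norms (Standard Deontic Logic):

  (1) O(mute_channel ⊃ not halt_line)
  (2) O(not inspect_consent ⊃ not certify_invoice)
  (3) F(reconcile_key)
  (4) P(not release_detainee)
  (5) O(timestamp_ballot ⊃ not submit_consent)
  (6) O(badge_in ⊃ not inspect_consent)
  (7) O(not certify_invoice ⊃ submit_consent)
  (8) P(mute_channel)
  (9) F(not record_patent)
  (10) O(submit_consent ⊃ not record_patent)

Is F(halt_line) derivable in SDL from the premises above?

Premise 1 is O(mute_channel ⊃ not halt_line), but O(mute_channel) is not derivable from the premises (the permission P(mute_channel) asserts only not O(not mute_channel), not O(mute_channel)), so it does not yield O(not halt_line).
No other premise forces O(not halt_line). An ideal world satisfying every premise can still have halt_line true, so F(halt_line) is not derivable.

No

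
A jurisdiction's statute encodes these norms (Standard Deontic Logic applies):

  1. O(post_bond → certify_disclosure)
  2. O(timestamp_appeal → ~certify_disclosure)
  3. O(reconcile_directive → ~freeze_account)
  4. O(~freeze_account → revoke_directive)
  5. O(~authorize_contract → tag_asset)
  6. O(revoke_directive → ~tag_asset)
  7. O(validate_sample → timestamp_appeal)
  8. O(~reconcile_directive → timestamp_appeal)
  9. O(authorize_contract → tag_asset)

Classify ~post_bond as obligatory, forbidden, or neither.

Premises 5 and 9 cover both cases: O(~authorize_contract → tag_asset) and O(authorize_contract → tag_asset). Since ~authorize_contract ∨ authorize_contract is a tautology, O(tag_asset) follows.
Premise 6, O(revoke_directive → ~tag_asset), contraposes to O(tag_asset → ~revoke_directive); with O(tag_asset) we get O(~revoke_directive).
Premise 4 is O(~freeze_account → revoke_directive); contrapositively O(~revoke_directive → freeze_account). Since O(~revoke_directive) holds, K gives O(freeze_account).
Premise 3 is O(reconcile_directive → ~freeze_account); contrapositively O(freeze_account → ~reconcile_directive). Since O(freeze_account) holds, K gives O(~reconcile_directive).
Applying K to premise 8 (O(~reconcile_directive → timestamp_appeal)) and O(~reconcile_directive) yields O(timestamp_appeal).
Applying K to premise 2 (O(timestamp_appeal → ~certify_disclosure)) and O(timestamp_appeal) yields O(~certify_disclosure).
Premise 1 is O(post_bond → certify_disclosure); contrapositively O(~certify_disclosure → ~post_bond). Since O(~certify_disclosure) holds, K gives O(~post_bond).
Premise 7 does not contribute to this derivation.
Hence ~post_bond is obligatory.

Obligatory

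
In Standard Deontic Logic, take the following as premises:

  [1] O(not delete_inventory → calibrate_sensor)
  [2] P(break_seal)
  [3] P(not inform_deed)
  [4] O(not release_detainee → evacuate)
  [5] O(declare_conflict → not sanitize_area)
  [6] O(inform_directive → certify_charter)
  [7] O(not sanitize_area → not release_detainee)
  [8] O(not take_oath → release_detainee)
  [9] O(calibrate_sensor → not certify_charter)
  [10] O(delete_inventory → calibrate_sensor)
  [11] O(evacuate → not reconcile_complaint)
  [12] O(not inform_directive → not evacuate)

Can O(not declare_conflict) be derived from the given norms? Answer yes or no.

Premises 10 and 1 cover both cases: O(delete_inventory → calibrate_sensor) and O(not delete_inventory → calibrate_sensor). Since delete_inventory ∨ not delete_inventory is a tautology, O(calibrate_sensor) follows.
Premise 9 is O(calibrate_sensor → not certify_charter); since O(calibrate_sensor), deontic closure gives O(not certify_charter).
Premise 6, O(inform_directive → certify_charter), contraposes to O(not certify_charter → not inform_directive); with O(not certify_charter) we get O(not inform_directive).
Applying K to premise 12 (O(not inform_directive → not evacuate)) and O(not inform_directive) yields O(not evacuate).
The contrapositive of premise 4 (O(not release_detainee → evacuate)) is O(not evacuate → release_detainee), and O(not evacuate) is already established, so O(release_detainee).
Premise 7 is O(not sanitize_area → not release_detainee); contrapositively O(release_detainee → sanitize_area). Since O(release_detainee) holds, K gives O(sanitize_area).
The contrapositive of premise 5 (O(declare_conflict → not sanitize_area)) is O(sanitize_area → not declare_conflict), and O(sanitize_area) is already established, so O(not declare_conflict).
Premises 2, 3, 8, 11 do not contribute to this derivation.
So O(not declare_conflict) follows.

Yes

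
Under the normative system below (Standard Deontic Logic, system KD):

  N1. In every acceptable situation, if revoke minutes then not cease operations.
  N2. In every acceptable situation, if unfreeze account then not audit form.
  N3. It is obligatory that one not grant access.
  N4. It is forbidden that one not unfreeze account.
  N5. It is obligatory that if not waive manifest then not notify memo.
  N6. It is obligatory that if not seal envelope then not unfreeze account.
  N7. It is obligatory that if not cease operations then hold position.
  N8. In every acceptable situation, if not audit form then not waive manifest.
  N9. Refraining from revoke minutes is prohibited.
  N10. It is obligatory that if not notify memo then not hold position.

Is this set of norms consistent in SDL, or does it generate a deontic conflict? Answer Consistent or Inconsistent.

Inconsistent

Premise 9, F(¬revoke_minutes), is equivalent to O(revoke_minutes).
From O(revoke_minutes) and premise 1, O(revoke_minutes → ¬cease_operations), we obtain O(¬cease_operations).
With premise 7, O(¬cease_operations → hold_position), the K-axiom yields O(hold_position).
Premise 10, O(¬notify_memo → ¬hold_position), contraposes to O(hold_position → notify_memo); with O(hold_position) we get O(notify_memo).
The contrapositive of premise 5 (O(¬waive_manifest → ¬notify_memo)) is O(notify_memo → waive_manifest), and O(notify_memo) is already established, so O(waive_manifest).
Premise 8, O(¬audit_form → ¬waive_manifest), contraposes to O(waive_manifest → audit_form); with O(waive_manifest) we get O(audit_form).
Premise 2, O(unfreeze_account → ¬audit_form), contraposes to O(audit_form → ¬unfreeze_account); with O(audit_form) we get O(¬unfreeze_account).
But premise 4, F(¬unfreeze_account), means O(unfreeze_account).
We now have both O(¬unfreeze_account) and O(unfreeze_account) — unfreeze_account is simultaneously obligatory and forbidden, violating the D-axiom.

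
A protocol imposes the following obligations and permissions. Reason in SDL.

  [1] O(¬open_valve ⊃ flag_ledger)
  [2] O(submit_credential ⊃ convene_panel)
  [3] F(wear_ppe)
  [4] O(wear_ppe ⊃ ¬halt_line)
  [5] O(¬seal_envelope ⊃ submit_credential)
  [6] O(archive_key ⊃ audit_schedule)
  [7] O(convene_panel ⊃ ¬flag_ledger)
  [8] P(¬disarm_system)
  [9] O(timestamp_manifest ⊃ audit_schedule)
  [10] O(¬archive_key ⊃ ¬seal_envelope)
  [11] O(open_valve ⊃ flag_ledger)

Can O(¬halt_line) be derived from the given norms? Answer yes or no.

Premise 4 is O(wear_ppe ⊃ ¬halt_line), but O(wear_ppe) is not derivable from the premises, so it does not yield O(¬halt_line).
No other premise forces O(¬halt_line). An ideal world satisfying every premise can still have ¬halt_line false, so O(¬halt_line) is not derivable.

No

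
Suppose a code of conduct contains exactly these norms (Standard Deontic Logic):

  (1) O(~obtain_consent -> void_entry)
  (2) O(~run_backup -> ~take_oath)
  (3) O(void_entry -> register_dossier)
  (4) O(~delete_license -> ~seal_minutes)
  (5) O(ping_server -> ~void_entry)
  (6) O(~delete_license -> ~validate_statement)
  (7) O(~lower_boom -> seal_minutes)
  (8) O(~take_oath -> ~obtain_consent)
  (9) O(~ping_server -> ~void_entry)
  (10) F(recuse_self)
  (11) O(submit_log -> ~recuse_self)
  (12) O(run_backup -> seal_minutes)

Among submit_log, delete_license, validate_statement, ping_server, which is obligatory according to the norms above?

Premises 5 and 9 are O(ping_server -> ~void_entry) and O(~ping_server -> ~void_entry); every ideal world satisfies ping_server or ~ping_server, so in either case ~void_entry holds — hence O(~void_entry).
Premise 1 is O(~obtain_consent -> void_entry); contrapositively O(~void_entry -> obtain_consent). Since O(~void_entry) holds, K gives O(obtain_consent).
The contrapositive of premise 8 (O(~take_oath -> ~obtain_consent)) is O(obtain_consent -> take_oath), and O(obtain_consent) is already established, so O(take_oath).
Premise 2, O(~run_backup -> ~take_oath), contraposes to O(take_oath -> run_backup); with O(take_oath) we get O(run_backup).
With premise 12, O(run_backup -> seal_minutes), the K-axiom yields O(seal_minutes).
Premise 4 is O(~delete_license -> ~seal_minutes); contrapositively O(seal_minutes -> delete_license). Since O(seal_minutes) holds, K gives O(delete_license).
So O(delete_license) holds — delete_license is obligatory. None of the other listed options is made obligatory by any chain of premises.

delete_license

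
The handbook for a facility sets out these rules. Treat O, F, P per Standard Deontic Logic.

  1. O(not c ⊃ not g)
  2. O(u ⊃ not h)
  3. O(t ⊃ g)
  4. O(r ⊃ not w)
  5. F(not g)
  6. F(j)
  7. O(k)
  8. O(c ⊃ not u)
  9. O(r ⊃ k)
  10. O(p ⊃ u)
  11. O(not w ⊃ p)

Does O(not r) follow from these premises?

Yes

F(not g) at premise 5 means O(g).
Premise 1, O(not c ⊃ not g), contraposes to O(g ⊃ c); with O(g) we get O(c).
With premise 8, O(c ⊃ not u), the K-axiom yields O(not u).
Premise 10 is O(p ⊃ u); contrapositively O(not u ⊃ not p). Since O(not u) holds, K gives O(not p).
Premise 11, O(not w ⊃ p), contraposes to O(not p ⊃ w); with O(not p) we get O(w).
The contrapositive of premise 4 (O(r ⊃ not w)) is O(w ⊃ not r), and O(w) is already established, so O(not r).
Premises 2, 3, 6, 7, 9 do not contribute to this derivation.
So O(not r) follows.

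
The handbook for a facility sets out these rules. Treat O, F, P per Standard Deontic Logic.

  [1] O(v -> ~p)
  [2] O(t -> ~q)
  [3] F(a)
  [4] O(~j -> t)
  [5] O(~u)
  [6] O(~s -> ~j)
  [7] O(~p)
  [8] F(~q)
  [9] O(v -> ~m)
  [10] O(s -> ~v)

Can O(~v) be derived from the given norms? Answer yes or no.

Yes

F(~q) at premise 8 means O(q).
Premise 2, O(t -> ~q), contraposes to O(q -> ~t); with O(q) we get O(~t).
The contrapositive of premise 4 (O(~j -> t)) is O(~t -> j), and O(~t) is already established, so O(j).
Premise 6, O(~s -> ~j), contraposes to O(j -> s); with O(j) we get O(s).
From O(s) and premise 10, O(s -> ~v), we obtain O(~v).
Premises 1, 3, 5, 7, 9 do not contribute to this derivation.
So O(~v) follows.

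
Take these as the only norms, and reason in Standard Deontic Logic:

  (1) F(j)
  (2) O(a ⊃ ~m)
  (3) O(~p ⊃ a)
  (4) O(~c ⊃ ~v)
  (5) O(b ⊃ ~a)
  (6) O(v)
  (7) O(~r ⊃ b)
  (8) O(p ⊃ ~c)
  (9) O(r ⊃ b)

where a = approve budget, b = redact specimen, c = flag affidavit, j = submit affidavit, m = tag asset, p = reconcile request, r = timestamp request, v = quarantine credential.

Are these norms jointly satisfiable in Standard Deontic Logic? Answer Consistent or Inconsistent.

Inconsistent

Premises 9 and 7 are O(r ⊃ b) and O(~r ⊃ b); every ideal world satisfies r or ~r, so in either case b holds — hence O(b).
Applying K to premise 5 (O(b ⊃ ~a)) and O(b) yields O(~a).
Premise 3 is O(~p ⊃ a); contrapositively O(~a ⊃ p). Since O(~a) holds, K gives O(p).
Premise 8 is O(p ⊃ ~c); since O(p), deontic closure gives O(~c).
Premise 4 is O(~c ⊃ ~v); since O(~c), deontic closure gives O(~v).
But premise 6 directly asserts O(v).
We now have both O(~v) and O(v) — v is simultaneously obligatory and forbidden, violating the D-axiom.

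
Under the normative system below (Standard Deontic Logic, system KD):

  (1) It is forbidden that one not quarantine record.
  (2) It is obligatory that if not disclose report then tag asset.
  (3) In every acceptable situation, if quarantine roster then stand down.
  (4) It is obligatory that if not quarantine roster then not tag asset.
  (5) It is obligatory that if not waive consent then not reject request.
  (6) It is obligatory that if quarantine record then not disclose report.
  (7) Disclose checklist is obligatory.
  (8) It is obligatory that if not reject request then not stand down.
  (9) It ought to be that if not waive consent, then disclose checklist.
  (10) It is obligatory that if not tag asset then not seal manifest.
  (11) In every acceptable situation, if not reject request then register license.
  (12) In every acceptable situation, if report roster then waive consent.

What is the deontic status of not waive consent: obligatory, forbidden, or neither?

Premise 1, F(¬quarantine_record), is equivalent to O(quarantine_record).
Premise 6 is O(quarantine_record → ¬disclose_report); since O(quarantine_record), deontic closure gives O(¬disclose_report).
With premise 2, O(¬disclose_report → tag_asset), the K-axiom yields O(tag_asset).
Premise 4, O(¬quarantine_roster → ¬tag_asset), contraposes to O(tag_asset → quarantine_roster); with O(tag_asset) we get O(quarantine_roster).
Premise 3 is O(quarantine_roster → stand_down); since O(quarantine_roster), deontic closure gives O(stand_down).
Premise 8 is O(¬reject_request → ¬stand_down); contrapositively O(stand_down → reject_request). Since O(stand_down) holds, K gives O(reject_request).
The contrapositive of premise 5 (O(¬waive_consent → ¬reject_request)) is O(reject_request → waive_consent), and O(reject_request) is already established, so O(waive_consent).
Premises 7, 9, 10, 11, 12 do not contribute to this derivation.
Thus O(waive_consent), which is F(¬waive_consent): ¬waive_consent is forbidden.

Forbidden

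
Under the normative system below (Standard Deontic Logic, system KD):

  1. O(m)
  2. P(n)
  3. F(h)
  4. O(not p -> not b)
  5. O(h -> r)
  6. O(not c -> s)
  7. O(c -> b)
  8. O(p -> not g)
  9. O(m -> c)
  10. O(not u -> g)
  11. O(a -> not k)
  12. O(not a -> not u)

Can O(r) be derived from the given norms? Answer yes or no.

Premise 5 is O(h -> r), but O(h) is not derivable from the premises, so it does not yield O(r).
No other premise forces O(r). An ideal world satisfying every premise can still have r false, so O(r) is not derivable.

No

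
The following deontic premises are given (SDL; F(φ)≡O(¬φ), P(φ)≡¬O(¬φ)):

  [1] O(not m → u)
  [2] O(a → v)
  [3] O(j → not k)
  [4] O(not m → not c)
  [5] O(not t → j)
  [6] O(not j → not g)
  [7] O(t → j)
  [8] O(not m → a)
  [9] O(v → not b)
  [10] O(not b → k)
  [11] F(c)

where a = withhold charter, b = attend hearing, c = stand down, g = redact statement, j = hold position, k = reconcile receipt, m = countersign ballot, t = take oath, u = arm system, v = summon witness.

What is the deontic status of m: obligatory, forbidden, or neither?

Premises 7 and 5 cover both cases: O(t → j) and O(not t → j). Since t ∨ not t is a tautology, O(j) follows.
With premise 3, O(j → not k), the K-axiom yields O(not k).
The contrapositive of premise 10 (O(not b → k)) is O(not k → b), and O(not k) is already established, so O(b).
The contrapositive of premise 9 (O(v → not b)) is O(b → not v), and O(b) is already established, so O(not v).
Premise 2, O(a → v), contraposes to O(not v → not a); with O(not v) we get O(not a).
Premise 8, O(not m → a), contraposes to O(not a → m); with O(not a) we get O(m).
Premises 1, 4, 6, 11 do not contribute to this derivation.
Hence m is obligatory.

Obligatory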